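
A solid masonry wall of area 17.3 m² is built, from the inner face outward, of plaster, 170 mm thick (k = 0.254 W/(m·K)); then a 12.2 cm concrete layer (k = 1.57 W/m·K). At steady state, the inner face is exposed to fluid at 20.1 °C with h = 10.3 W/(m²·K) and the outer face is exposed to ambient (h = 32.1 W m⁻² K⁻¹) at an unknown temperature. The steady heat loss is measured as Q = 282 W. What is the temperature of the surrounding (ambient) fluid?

T_out = 5.83 °C

Sum the resistances:
  R_conv,in = 1/(hA) = 1/(10.3·17.3) = 0.005612 K/W
  R_plaster = L/(kA) = 0.170/(0.254·17.3) = 0.03869 K/W
  R_concrete = L/(kA) = 0.122/(1.57·17.3) = 0.004492 K/W
  R_conv,out = 1/(hA) = 1/(32.1·17.3) = 0.001801 K/W
ΣR = 0.05059 K/W
ΔT = Q·ΣR = 282 × 0.05059 = 14.27 K
Heat flows outward, so T_out = T_in − ΔT = 20.1 − 14.27 = 5.83 °C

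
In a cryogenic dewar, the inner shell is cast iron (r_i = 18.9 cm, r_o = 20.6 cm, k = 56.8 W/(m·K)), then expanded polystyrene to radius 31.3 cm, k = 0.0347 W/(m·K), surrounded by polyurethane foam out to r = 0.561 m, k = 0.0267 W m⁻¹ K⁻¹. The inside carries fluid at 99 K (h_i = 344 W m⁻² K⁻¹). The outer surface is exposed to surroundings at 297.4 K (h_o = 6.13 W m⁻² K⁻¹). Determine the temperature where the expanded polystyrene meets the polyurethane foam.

T = 192.8 K

Treat each layer as a resistance in series:
  R_conv,in = 1/(4πr²h) = 1/(4π·0.189²·344) = 0.006476 K/W
  R_cast iron = (1/0.189 − 1/0.206)/(4πk) = 0.4366/(4π·56.8) = 6.117×10^-4 K/W
  R_expanded polystyrene = (1/0.206 − 1/0.313)/(4πk) = 1.659/(4π·0.0347) = 3.806 K/W
  R_polyurethane foam = (1/0.313 − 1/0.561)/(4πk) = 1.412/(4π·0.0267) = 4.209 K/W
  R_conv,out = 1/(4πr²h) = 1/(4π·0.561²·6.13) = 0.04125 K/W
ΣR = 0.006476 + 6.117×10^-4 + 3.806 + 4.209 + 0.04125 = 8.063 K/W
Q = ΔT/ΣR = (99 K − 297.4 K)/8.063 = -24.61 W
From the inner boundary to the expanded polystyrene/polyurethane foam interface, ΣR_partial = 3.813 K/W.
T_interface = T_in − Q·ΣR_partial = 99 K − (-24.61)(3.813) = 192.8 K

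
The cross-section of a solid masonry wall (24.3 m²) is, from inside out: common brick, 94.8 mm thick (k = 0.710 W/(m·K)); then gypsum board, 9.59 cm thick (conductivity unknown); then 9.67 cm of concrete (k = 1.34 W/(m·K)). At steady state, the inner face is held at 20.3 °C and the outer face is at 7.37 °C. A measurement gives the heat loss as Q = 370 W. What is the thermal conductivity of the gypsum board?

ΣR = ΔT/Q = |20.3 − 7.37|/370 = 0.03495 K/W
Known resistances:
  R_common brick = L/(kA) = 0.0948/(0.710·24.3) = 0.005495 K/W
  R_concrete = L/(kA) = 0.0967/(1.34·24.3) = 0.002970 K/W
R_gypsum board = ΣR − ΣR_known = 0.03495 − 0.008465 = 0.02649 K/W
L/(kA) = 0.02649 ⇒ k = 0.0959/(0.02649·24.3) = 0.149 W/m·K

k = 0.149 W/m·K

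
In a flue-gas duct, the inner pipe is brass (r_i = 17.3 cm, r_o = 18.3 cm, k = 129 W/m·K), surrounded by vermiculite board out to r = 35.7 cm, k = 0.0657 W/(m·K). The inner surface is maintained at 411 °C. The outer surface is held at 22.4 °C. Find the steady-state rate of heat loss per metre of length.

Resistance network (inner→outer):
  R'_brass = ln(0.183/0.173)/(2πk) = 0.05619/(2π·129) = 6.933×10^-5 m·K/W
  R'_vermiculite board = ln(0.357/0.183)/(2πk) = 0.6682/(2π·0.0657) = 1.619 m·K/W
ΣR = 6.933×10^-5 + 1.619 = 1.619 m·K/W
Q' = ΔT/ΣR = (411 °C − 22.4 °C)/1.619 = 240 W/m

Q' = 240 W/m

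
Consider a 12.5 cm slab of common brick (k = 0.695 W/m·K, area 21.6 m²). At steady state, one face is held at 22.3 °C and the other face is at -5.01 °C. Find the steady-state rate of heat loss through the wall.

Q = 3280 W

Q = kA·ΔT/L = 0.695 × 21.6 × |22.3 °C − -5.01 °C| / 0.125 = 3280 W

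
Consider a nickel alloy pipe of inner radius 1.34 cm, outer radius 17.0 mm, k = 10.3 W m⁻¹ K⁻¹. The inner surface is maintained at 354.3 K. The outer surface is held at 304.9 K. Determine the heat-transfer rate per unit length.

Q' = 2πk·ΔT/ln(r₂/r₁) = 2π × 10.3 × 49.4 / ln(0.0170/0.0134) = 13400 W/m

Q' = 13.4 kW/m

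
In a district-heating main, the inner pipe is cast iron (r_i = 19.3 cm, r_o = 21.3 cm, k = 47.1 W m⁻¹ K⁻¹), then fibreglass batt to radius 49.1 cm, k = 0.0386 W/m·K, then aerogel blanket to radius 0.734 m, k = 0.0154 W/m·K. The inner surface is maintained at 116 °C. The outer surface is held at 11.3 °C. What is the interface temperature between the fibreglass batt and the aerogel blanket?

Series thermal resistances, inner to outer:
  R'_cast iron = ln(0.213/0.193)/(2πk) = 0.09860/(2π·47.1) = 3.332×10^-4 m·K/W
  R'_fibreglass batt = ln(0.491/0.213)/(2πk) = 0.8352/(2π·0.0386) = 3.443 m·K/W
  R'_aerogel blanket = ln(0.734/0.491)/(2πk) = 0.4021/(2π·0.0154) = 4.155 m·K/W
ΣR = 3.332×10^-4 + 3.443 + 4.155 = 7.598 m·K/W
Q' = ΔT/ΣR = (116 °C − 11.3 °C)/7.598 = 13.78 W/m
From the inner boundary to the fibreglass batt/aerogel blanket interface, ΣR_partial = 3.443 m·K/W.
T_interface = T_in − Q'·ΣR_partial = 116 °C − (13.78)(3.443) = 68.6 °C

T = 68.6 °C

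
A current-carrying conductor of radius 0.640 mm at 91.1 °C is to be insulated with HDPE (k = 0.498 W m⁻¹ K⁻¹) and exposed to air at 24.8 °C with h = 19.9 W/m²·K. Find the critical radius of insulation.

For a cylinder, r_cr = k_ins/h = 0.498/19.9 = 0.0250 m = 2.50 cm

r_cr = 2.50 cm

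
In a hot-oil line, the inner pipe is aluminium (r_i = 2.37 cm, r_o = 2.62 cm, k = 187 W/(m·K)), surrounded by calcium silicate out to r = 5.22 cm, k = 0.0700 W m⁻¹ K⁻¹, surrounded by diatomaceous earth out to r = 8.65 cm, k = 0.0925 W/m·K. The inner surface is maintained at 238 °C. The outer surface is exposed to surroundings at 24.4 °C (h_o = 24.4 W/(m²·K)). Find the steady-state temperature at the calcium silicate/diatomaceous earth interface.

T = 105 °C

Treat each layer as a resistance in series:
  R'_aluminium = ln(0.0262/0.0237)/(2πk) = 0.1003/(2π·187) = 8.535×10^-5 m·K/W
  R'_calcium silicate = ln(0.0522/0.0262)/(2πk) = 0.6893/(2π·0.0700) = 1.567 m·K/W
  R'_diatomaceous earth = ln(0.0865/0.0522)/(2πk) = 0.5051/(2π·0.0925) = 0.8690 m·K/W
  R'_conv,out = 1/(2πr h) = 1/(2π·0.0865·24.4) = 0.07541 m·K/W
ΣR = 8.535×10^-5 + 1.567 + 0.8690 + 0.07541 = 2.511 m·K/W
Q' = ΔT/ΣR = (238 °C − 24.4 °C)/2.511 = 85.07 W/m
From the inner boundary to the calcium silicate/diatomaceous earth interface, ΣR_partial = 1.567 m·K/W.
T_interface = T_in − Q'·ΣR_partial = 238 °C − (85.07)(1.567) = 105 °C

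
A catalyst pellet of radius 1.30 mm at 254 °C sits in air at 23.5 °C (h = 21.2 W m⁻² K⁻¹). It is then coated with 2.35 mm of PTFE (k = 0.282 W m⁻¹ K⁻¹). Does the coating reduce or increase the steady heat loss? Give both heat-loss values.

increases: 0.104 → 0.547 W

Critical radius for a sphere: r_cr = 2k/h = 0.0266 m = 2.66 cm.
Outer radius after coating: r₂ = 0.00130 + 0.00235 = 0.00365 m.
Since r₁ < r_cr and r₂ ≤ r_cr, the coating moves toward the maximum at r_cr — heat loss rises.
Bare: R = 1/(4πr₁²h) = 2221 K/W; Q = 230.5/2221 = 0.104 W.
Coated: R = R_cond + R_conv = 421.5 K/W; Q = 230.5/421.5 = 0.547 W.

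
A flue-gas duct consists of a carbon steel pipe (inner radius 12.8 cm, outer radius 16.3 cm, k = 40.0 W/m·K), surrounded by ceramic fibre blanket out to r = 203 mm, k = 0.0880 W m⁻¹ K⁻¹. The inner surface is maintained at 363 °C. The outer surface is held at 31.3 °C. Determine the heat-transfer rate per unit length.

Q' = 834 W/m

Series thermal resistances, inner to outer:
  R'_carbon steel = ln(0.163/0.128)/(2πk) = 0.2417/(2π·40.0) = 9.618×10^-4 m·K/W
  R'_ceramic fibre blanket = ln(0.203/0.163)/(2πk) = 0.2195/(2π·0.0880) = 0.3969 m·K/W
ΣR = 9.618×10^-4 + 0.3969 = 0.3979 m·K/W
Q' = ΔT/ΣR = (363 °C − 31.3 °C)/0.3979 = 834 W/m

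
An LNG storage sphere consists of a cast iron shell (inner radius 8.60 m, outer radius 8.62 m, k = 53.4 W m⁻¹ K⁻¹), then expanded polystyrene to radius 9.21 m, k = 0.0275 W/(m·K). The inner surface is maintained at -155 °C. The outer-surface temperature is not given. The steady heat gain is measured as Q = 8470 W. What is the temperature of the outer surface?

Sum the resistances:
  R_cast iron = (1/8.60 − 1/8.62)/(4πk) = 2.698×10^-4/(4π·53.4) = 4.020×10^-7 K/W
  R_expanded polystyrene = (1/8.62 − 1/9.21)/(4πk) = 0.007432/(4π·0.0275) = 0.02151 K/W
ΣR = 0.02151 K/W
ΔT = Q·ΣR = 8470 × 0.02151 = 182.2 K
Heat flows inward, so T_out = T_in + ΔT = -155 + 182.2 = 27.2 °C

T_out = 27.2 °C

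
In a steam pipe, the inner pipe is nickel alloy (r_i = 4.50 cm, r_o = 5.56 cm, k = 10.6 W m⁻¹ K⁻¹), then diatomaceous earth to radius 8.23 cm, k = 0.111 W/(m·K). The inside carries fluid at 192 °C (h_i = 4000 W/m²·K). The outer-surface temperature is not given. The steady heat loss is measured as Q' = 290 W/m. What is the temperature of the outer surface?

Series resistances:
  R'_conv,in = 1/(2πr h) = 1/(2π·0.0450·4000) = 8.842×10^-4 m·K/W
  R'_nickel alloy = ln(0.0556/0.0450)/(2πk) = 0.2115/(2π·10.6) = 0.003176 m·K/W
  R'_diatomaceous earth = ln(0.0823/0.0556)/(2πk) = 0.3922/(2π·0.111) = 0.5623 m·K/W
ΣR = 0.5664 m·K/W
ΔT = Q'·ΣR = 290 × 0.5664 = 164.3 K
Heat flows outward, so T_out = T_in − ΔT = 192 − 164.3 = 27.7 °C

T_out = 27.7 °C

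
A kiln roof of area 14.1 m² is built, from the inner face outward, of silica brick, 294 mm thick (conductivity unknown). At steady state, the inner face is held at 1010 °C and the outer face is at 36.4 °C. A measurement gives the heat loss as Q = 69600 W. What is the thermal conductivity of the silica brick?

ΣR = ΔT/Q = |1010 − 36.4|/69600 = 0.01399 K/W
L/(kA) = 0.01399 ⇒ k = 0.294/(0.01399·14.1) = 1.49 W/m·K

k = 1.49 W/m·K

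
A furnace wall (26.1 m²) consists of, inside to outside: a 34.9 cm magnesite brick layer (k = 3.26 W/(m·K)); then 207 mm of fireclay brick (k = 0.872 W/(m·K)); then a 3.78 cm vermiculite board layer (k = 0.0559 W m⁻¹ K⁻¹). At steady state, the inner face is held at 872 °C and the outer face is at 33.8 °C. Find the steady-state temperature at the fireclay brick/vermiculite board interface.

Resistance network (inner→outer):
  R_magnesite brick = L/(kA) = 0.349/(3.26·26.1) = 0.004102 K/W
  R_fireclay brick = L/(kA) = 0.207/(0.872·26.1) = 0.009095 K/W
  R_vermiculite board = L/(kA) = 0.0378/(0.0559·26.1) = 0.02591 K/W
ΣR = 0.004102 + 0.009095 + 0.02591 = 0.03911 K/W
Q = ΔT/ΣR = (872 °C − 33.8 °C)/0.03911 = 21430 W
From the inner boundary to the fireclay brick/vermiculite board interface, ΣR_partial = 0.01320 K/W.
T_interface = T_in − Q·ΣR_partial = 872 °C − (21430)(0.01320) = 589 °C

T = 589 °C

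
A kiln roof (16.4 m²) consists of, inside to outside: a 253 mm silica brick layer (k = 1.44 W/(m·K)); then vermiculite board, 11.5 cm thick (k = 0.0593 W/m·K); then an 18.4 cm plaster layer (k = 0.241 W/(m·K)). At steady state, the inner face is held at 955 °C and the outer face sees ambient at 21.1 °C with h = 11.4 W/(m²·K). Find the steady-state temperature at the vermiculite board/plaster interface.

T = 289 °C

Resistance network (inner→outer):
  R_silica brick = L/(kA) = 0.253/(1.44·16.4) = 0.01071 K/W
  R_vermiculite board = L/(kA) = 0.115/(0.0593·16.4) = 0.1182 K/W
  R_plaster = L/(kA) = 0.184/(0.241·16.4) = 0.04655 K/W
  R_conv,out = 1/(hA) = 1/(11.4·16.4) = 0.005349 K/W
ΣR = 0.01071 + 0.1182 + 0.04655 + 0.005349 = 0.1808 K/W
Q = ΔT/ΣR = (955 °C − 21.1 °C)/0.1808 = 5165 W
From the inner boundary to the vermiculite board/plaster interface, ΣR_partial = 0.1289 K/W.
T_interface = T_in − Q·ΣR_partial = 955 °C − (5165)(0.1289) = 289 °C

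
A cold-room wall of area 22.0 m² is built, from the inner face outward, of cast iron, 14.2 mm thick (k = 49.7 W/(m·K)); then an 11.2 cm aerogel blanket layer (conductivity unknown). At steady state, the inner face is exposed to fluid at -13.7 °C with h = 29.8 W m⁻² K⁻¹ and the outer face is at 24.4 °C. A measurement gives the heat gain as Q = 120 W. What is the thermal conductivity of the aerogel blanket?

k = 0.0161 W/m·K

ΣR = ΔT/Q = |-13.7 − 24.4|/120 = 0.3175 K/W
Known resistances:
  R_conv,in = 1/(hA) = 1/(29.8·22.0) = 0.001525 K/W
  R_cast iron = L/(kA) = 0.0142/(49.7·22.0) = 1.299×10^-5 K/W
R_aerogel blanket = ΣR − ΣR_known = 0.3175 − 0.001538 = 0.3160 K/W
L/(kA) = 0.3160 ⇒ k = 0.112/(0.3160·22.0) = 0.0161 W/m·K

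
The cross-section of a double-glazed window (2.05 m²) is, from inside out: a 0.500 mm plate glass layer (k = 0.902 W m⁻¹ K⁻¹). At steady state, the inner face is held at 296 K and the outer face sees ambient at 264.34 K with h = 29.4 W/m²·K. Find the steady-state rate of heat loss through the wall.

Q = 1880 W

Resistance network (inner→outer):
  R_plate glass = L/(kA) = 5.00×10^-4/(0.902·2.05) = 2.704×10^-4 K/W
  R_conv,out = 1/(hA) = 1/(29.4·2.05) = 0.01659 K/W
ΣR = 2.704×10^-4 + 0.01659 = 0.01686 K/W
Q = ΔT/ΣR = (296 K − 264.34 K)/0.01686 = 1880 W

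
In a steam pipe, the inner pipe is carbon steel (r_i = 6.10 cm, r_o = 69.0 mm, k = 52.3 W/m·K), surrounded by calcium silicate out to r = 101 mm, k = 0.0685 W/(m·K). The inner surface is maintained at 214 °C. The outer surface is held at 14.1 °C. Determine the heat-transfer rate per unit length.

Q' = 226 W/m

Series thermal resistances, inner to outer:
  R'_carbon steel = ln(0.0690/0.0610)/(2πk) = 0.1232/(2π·52.3) = 3.750×10^-4 m·K/W
  R'_calcium silicate = ln(0.101/0.0690)/(2πk) = 0.3810/(2π·0.0685) = 0.8853 m·K/W
ΣR = 3.750×10^-4 + 0.8853 = 0.8857 m·K/W
Q' = ΔT/ΣR = (214 °C − 14.1 °C)/0.8857 = 226 W/m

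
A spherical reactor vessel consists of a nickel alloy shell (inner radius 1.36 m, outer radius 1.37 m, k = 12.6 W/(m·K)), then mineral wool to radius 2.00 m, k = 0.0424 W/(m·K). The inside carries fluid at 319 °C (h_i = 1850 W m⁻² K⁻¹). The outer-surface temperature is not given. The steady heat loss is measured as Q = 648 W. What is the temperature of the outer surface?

T_out = 39.3 °C

Series resistances:
  R_conv,in = 1/(4πr²h) = 1/(4π·1.36²·1850) = 2.326×10^-5 K/W
  R_nickel alloy = (1/1.36 − 1/1.37)/(4πk) = 0.005367/(4π·12.6) = 3.390×10^-5 K/W
  R_mineral wool = (1/1.37 − 1/2.00)/(4πk) = 0.2299/(4π·0.0424) = 0.4315 K/W
ΣR = 0.4316 K/W
ΔT = Q·ΣR = 648 × 0.4316 = 279.7 K
Heat flows outward, so T_out = T_in − ΔT = 319 − 279.7 = 39.3 °C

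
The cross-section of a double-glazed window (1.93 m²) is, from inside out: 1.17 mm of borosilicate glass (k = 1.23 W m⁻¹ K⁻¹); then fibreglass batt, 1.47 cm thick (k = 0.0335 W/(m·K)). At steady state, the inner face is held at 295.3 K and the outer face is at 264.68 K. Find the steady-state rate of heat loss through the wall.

Resistance network (inner→outer):
  R_borosilicate glass = L/(kA) = 0.00117/(1.23·1.93) = 4.929×10^-4 K/W
  R_fibreglass batt = L/(kA) = 0.0147/(0.0335·1.93) = 0.2274 K/W
ΣR = 4.929×10^-4 + 0.2274 = 0.2279 K/W
Q = ΔT/ΣR = (295.3 K − 264.68 K)/0.2279 = 134 W

Q = 134 W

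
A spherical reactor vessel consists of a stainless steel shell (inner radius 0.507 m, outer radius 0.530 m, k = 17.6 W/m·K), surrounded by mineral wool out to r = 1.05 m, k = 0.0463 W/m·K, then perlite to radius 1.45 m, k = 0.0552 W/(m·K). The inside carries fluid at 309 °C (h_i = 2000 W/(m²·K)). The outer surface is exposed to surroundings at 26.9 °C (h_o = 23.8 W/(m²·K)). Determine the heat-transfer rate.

Series thermal resistances, inner to outer:
  R_conv,in = 1/(4πr²h) = 1/(4π·0.507²·2000) = 1.548×10^-4 K/W
  R_stainless steel = (1/0.507 − 1/0.530)/(4πk) = 0.08559/(4π·17.6) = 3.870×10^-4 K/W
  R_mineral wool = (1/0.530 − 1/1.05)/(4πk) = 0.9344/(4π·0.0463) = 1.606 K/W
  R_perlite = (1/1.05 − 1/1.45)/(4πk) = 0.2627/(4π·0.0552) = 0.3788 K/W
  R_conv,out = 1/(4πr²h) = 1/(4π·1.45²·23.8) = 0.001590 K/W
ΣR = 1.548×10^-4 + 3.870×10^-4 + 1.606 + 0.3788 + 0.001590 = 1.987 K/W
Q = ΔT/ΣR = (309 °C − 26.9 °C)/1.987 = 142 W

Q = 142 W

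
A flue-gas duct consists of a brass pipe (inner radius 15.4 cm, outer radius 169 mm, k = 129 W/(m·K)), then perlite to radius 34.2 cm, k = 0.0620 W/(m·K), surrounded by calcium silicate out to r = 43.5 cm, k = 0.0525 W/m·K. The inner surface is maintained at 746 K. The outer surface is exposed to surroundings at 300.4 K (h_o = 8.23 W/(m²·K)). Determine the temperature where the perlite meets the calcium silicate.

T = 434 K

Resistance network (inner→outer):
  R'_brass = ln(0.169/0.154)/(2πk) = 0.09295/(2π·129) = 1.147×10^-4 m·K/W
  R'_perlite = ln(0.342/0.169)/(2πk) = 0.7049/(2π·0.0620) = 1.810 m·K/W
  R'_calcium silicate = ln(0.435/0.342)/(2πk) = 0.2405/(2π·0.0525) = 0.7292 m·K/W
  R'_conv,out = 1/(2πr h) = 1/(2π·0.435·8.23) = 0.04446 m·K/W
ΣR = 1.147×10^-4 + 1.810 + 0.7292 + 0.04446 = 2.584 m·K/W
Q' = ΔT/ΣR = (746 K − 300.4 K)/2.584 = 172.4 W/m
From the inner boundary to the perlite/calcium silicate interface, ΣR_partial = 1.810 m·K/W.
T_interface = T_in − Q'·ΣR_partial = 746 K − (172.4)(1.810) = 434 K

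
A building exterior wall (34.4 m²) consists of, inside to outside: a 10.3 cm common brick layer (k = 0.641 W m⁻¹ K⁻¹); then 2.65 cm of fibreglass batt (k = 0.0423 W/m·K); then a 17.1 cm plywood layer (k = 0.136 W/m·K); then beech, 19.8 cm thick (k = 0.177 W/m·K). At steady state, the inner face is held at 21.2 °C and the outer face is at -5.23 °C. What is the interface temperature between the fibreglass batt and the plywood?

T = 14.6 °C

Treat each layer as a resistance in series:
  R_common brick = L/(kA) = 0.103/(0.641·34.4) = 0.004671 K/W
  R_fibreglass batt = L/(kA) = 0.0265/(0.0423·34.4) = 0.01821 K/W
  R_plywood = L/(kA) = 0.171/(0.136·34.4) = 0.03655 K/W
  R_beech = L/(kA) = 0.198/(0.177·34.4) = 0.03252 K/W
ΣR = 0.004671 + 0.01821 + 0.03655 + 0.03252 = 0.09195 K/W
Q = ΔT/ΣR = (21.2 °C − -5.23 °C)/0.09195 = 287.4 W
From the inner boundary to the fibreglass batt/plywood interface, ΣR_partial = 0.02288 K/W.
T_interface = T_in − Q·ΣR_partial = 21.2 °C − (287.4)(0.02288) = 14.6 °C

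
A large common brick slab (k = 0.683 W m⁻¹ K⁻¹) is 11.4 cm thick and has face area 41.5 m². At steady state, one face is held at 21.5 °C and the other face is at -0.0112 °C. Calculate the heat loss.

Q = kA·ΔT/L = 0.683 × 41.5 × |21.5 °C − -0.0112 °C| / 0.114 = 5350 W

Q = 5.35 kW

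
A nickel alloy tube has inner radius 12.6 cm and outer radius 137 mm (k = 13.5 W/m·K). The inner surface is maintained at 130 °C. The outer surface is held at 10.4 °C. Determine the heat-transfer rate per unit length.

Q' = 1.21×10^5 W/m

Q' = 2πk·ΔT/ln(r₂/r₁) = 2π × 13.5 × 119.6 / ln(0.137/0.126) = 1.21×10^5 W/m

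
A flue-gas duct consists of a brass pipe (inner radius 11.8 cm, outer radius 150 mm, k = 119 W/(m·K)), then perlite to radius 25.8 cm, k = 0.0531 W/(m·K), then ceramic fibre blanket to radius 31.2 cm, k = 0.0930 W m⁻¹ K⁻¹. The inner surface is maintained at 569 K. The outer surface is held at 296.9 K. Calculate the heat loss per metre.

Q' = 139 W/m

Series thermal resistances, inner to outer:
  R'_brass = ln(0.150/0.118)/(2πk) = 0.2400/(2π·119) = 3.209×10^-4 m·K/W
  R'_perlite = ln(0.258/0.150)/(2πk) = 0.5423/(2π·0.0531) = 1.625 m·K/W
  R'_ceramic fibre blanket = ln(0.312/0.258)/(2πk) = 0.1900/(2π·0.0930) = 0.3252 m·K/W
ΣR = 3.209×10^-4 + 1.625 + 0.3252 = 1.951 m·K/W
Q' = ΔT/ΣR = (569 K − 296.9 K)/1.951 = 139 W/m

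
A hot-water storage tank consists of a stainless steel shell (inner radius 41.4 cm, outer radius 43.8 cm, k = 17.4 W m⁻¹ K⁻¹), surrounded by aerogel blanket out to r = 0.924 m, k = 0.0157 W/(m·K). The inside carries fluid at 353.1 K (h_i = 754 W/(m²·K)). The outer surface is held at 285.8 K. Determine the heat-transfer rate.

Q = 11.1 W

Resistance network (inner→outer):
  R_conv,in = 1/(4πr²h) = 1/(4π·0.414²·754) = 6.158×10^-4 K/W
  R_stainless steel = (1/0.414 − 1/0.438)/(4πk) = 0.1324/(4π·17.4) = 6.053×10^-4 K/W
  R_aerogel blanket = (1/0.438 − 1/0.924)/(4πk) = 1.201/(4π·0.0157) = 6.087 K/W
ΣR = 6.158×10^-4 + 6.053×10^-4 + 6.087 = 6.088 K/W
Q = ΔT/ΣR = (353.1 K − 285.8 K)/6.088 = 11.1 W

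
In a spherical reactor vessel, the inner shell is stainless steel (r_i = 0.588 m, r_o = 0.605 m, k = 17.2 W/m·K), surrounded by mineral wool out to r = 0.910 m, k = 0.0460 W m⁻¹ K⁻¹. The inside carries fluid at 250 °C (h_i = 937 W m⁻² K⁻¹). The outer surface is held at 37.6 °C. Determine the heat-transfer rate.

Q = 222 W

Treat each layer as a resistance in series:
  R_conv,in = 1/(4πr²h) = 1/(4π·0.588²·937) = 2.456×10^-4 K/W
  R_stainless steel = (1/0.588 − 1/0.605)/(4πk) = 0.04779/(4π·17.2) = 2.211×10^-4 K/W
  R_mineral wool = (1/0.605 − 1/0.910)/(4πk) = 0.5540/(4π·0.0460) = 0.9584 K/W
ΣR = 2.456×10^-4 + 2.211×10^-4 + 0.9584 = 0.9589 K/W
Q = ΔT/ΣR = (250 °C − 37.6 °C)/0.9589 = 222 W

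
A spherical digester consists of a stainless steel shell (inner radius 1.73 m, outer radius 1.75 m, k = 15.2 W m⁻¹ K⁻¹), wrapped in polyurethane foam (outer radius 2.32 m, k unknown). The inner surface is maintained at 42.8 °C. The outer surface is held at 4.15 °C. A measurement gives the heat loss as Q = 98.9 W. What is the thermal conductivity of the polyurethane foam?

ΣR = ΔT/Q = |42.8 − 4.15|/98.9 = 0.3908 K/W
Known resistances:
  R_stainless steel = (1/1.73 − 1/1.75)/(4πk) = 0.006606/(4π·15.2) = 3.459×10^-5 K/W
R_polyurethane foam = ΣR − ΣR_known = 0.3908 − 3.459×10^-5 = 0.3908 K/W
(1/r₁−1/r₂)/(4πk) = 0.3908 ⇒ k = 0.1404/(4π·0.3908) = 0.0286 W/m·K

k = 0.0286 W/m·K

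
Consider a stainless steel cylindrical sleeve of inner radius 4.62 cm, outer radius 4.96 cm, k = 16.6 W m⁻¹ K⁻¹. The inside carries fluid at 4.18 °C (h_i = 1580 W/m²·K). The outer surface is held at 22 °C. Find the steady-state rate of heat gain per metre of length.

Q' = 6230 W/m

Treat each layer as a resistance in series:
  R'_conv,in = 1/(2πr h) = 1/(2π·0.0462·1580) = 0.002180 m·K/W
  R'_stainless steel = ln(0.0496/0.0462)/(2πk) = 0.07101/(2π·16.6) = 6.808×10^-4 m·K/W
ΣR = 0.002180 + 6.808×10^-4 = 0.002861 m·K/W
Q' = ΔT/ΣR = (4.18 °C − 22 °C)/0.002861 = -6230 W/m
(Negative Q' ⇒ heat flows inward; heat gain = 6230 W/m.)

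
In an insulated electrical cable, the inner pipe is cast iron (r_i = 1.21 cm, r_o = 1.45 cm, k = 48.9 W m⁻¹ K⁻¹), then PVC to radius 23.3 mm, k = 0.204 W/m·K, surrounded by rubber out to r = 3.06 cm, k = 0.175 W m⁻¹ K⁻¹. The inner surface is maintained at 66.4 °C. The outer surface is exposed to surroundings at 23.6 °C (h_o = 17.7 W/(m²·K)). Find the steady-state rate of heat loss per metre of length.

Q' = 46.9 W/m

Treat each layer as a resistance in series:
  R'_cast iron = ln(0.0145/0.0121)/(2πk) = 0.1809/(2π·48.9) = 5.889×10^-4 m·K/W
  R'_PVC = ln(0.0233/0.0145)/(2πk) = 0.4743/(2π·0.204) = 0.3700 m·K/W
  R'_rubber = ln(0.0306/0.0233)/(2πk) = 0.2725/(2π·0.175) = 0.2479 m·K/W
  R'_conv,out = 1/(2πr h) = 1/(2π·0.0306·17.7) = 0.2938 m·K/W
ΣR = 5.889×10^-4 + 0.3700 + 0.2479 + 0.2938 = 0.9123 m·K/W
Q' = ΔT/ΣR = (66.4 °C − 23.6 °C)/0.9123 = 46.9 W/m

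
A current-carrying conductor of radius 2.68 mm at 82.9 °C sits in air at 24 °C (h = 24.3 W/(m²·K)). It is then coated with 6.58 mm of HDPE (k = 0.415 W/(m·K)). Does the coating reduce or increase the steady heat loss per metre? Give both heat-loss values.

increases: 24.1 → 49.8 W/m

Critical radius for a cylinder: r_cr = k/h = 0.0171 m = 1.71 cm.
Outer radius after coating: r₂ = 0.00268 + 0.00658 = 0.00926 m.
Since r₁ < r_cr and r₂ ≤ r_cr, the coating moves toward the maximum at r_cr — heat loss rises.
Bare: R = 1/(2πr₁h) = 2.444 m·K/W; Q = 58.9/2.444 = 24.1 W/m.
Coated: R = R_cond + R_conv = 1.183 m·K/W; Q = 58.9/1.183 = 49.8 W/m.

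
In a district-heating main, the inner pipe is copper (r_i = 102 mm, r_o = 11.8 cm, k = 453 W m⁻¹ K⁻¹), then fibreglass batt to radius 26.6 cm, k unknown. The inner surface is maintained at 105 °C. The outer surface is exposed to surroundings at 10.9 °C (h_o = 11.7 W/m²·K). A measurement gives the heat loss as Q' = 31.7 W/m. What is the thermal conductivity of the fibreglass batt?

ΣR = ΔT/Q' = |105 − 10.9|/31.7 = 2.968 m·K/W
Known resistances:
  R'_copper = ln(0.118/0.102)/(2πk) = 0.1457/(2π·453) = 5.119×10^-5 m·K/W
  R'_conv,out = 1/(2πr h) = 1/(2π·0.266·11.7) = 0.05114 m·K/W
R_fibreglass batt = ΣR − ΣR_known = 2.968 − 0.05119 = 2.917 m·K/W
ln(r₂/r₁)/(2πk) = 2.917 ⇒ k = 0.8128/(2π·2.917) = 0.0443 W/m·K

k = 0.0443 W/m·K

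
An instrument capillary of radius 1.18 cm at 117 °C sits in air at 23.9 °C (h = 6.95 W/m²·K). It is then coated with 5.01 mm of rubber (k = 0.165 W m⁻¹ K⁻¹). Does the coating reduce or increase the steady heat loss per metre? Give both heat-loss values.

Critical radius for a cylinder: r_cr = k/h = 0.0237 m = 2.37 cm.
Outer radius after coating: r₂ = 0.0118 + 0.00501 = 0.01681 m.
Since r₁ < r_cr and r₂ ≤ r_cr, the coating moves toward the maximum at r_cr — heat loss rises.
Bare: R = 1/(2πr₁h) = 1.941 m·K/W; Q = 93.1/1.941 = 48.0 W/m.
Coated: R = R_cond + R_conv = 1.704 m·K/W; Q = 93.1/1.704 = 54.6 W/m.

increases: 48.0 → 54.6 W/m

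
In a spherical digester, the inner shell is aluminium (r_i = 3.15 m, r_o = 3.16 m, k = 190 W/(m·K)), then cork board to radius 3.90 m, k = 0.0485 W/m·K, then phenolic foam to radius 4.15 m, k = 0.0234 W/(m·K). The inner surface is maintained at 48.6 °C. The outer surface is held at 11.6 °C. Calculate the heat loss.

Q = 245 W

Series thermal resistances, inner to outer:
  R_aluminium = (1/3.15 − 1/3.16)/(4πk) = 0.001005/(4π·190) = 4.208×10^-7 K/W
  R_cork board = (1/3.16 − 1/3.90)/(4πk) = 0.06005/(4π·0.0485) = 0.09852 K/W
  R_phenolic foam = (1/3.90 − 1/4.15)/(4πk) = 0.01545/(4π·0.0234) = 0.05253 K/W
ΣR = 4.208×10^-7 + 0.09852 + 0.05253 = 0.1511 K/W
Q = ΔT/ΣR = (48.6 °C − 11.6 °C)/0.1511 = 245 W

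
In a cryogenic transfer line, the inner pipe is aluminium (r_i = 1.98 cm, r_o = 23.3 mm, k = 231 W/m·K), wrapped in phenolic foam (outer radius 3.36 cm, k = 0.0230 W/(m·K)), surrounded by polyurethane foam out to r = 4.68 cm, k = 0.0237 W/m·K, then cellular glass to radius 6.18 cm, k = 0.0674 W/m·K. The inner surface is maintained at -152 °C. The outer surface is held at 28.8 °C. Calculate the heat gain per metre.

Treat each layer as a resistance in series:
  R'_aluminium = ln(0.0233/0.0198)/(2πk) = 0.1628/(2π·231) = 1.121×10^-4 m·K/W
  R'_phenolic foam = ln(0.0336/0.0233)/(2πk) = 0.3661/(2π·0.0230) = 2.533 m·K/W
  R'_polyurethane foam = ln(0.0468/0.0336)/(2πk) = 0.3314/(2π·0.0237) = 2.225 m·K/W
  R'_cellular glass = ln(0.0618/0.0468)/(2πk) = 0.2780/(2π·0.0674) = 0.6565 m·K/W
ΣR = 1.121×10^-4 + 2.533 + 2.225 + 0.6565 = 5.415 m·K/W
Q' = ΔT/ΣR = (-152 °C − 28.8 °C)/5.415 = -33.4 W/m
(Negative Q' ⇒ heat flows inward; heat gain = 33.4 W/m.)

Q' = 33.4 W/m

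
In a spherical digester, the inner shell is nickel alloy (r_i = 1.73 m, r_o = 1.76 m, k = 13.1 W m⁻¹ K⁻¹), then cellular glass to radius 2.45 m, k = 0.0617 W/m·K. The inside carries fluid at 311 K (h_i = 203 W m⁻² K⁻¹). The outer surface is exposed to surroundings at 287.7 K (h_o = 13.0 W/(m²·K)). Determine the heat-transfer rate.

Treat each layer as a resistance in series:
  R_conv,in = 1/(4πr²h) = 1/(4π·1.73²·203) = 1.310×10^-4 K/W
  R_nickel alloy = (1/1.73 − 1/1.76)/(4πk) = 0.009853/(4π·13.1) = 5.985×10^-5 K/W
  R_cellular glass = (1/1.76 − 1/2.45)/(4πk) = 0.1600/(4π·0.0617) = 0.2064 K/W
  R_conv,out = 1/(4πr²h) = 1/(4π·2.45²·13.0) = 0.001020 K/W
ΣR = 1.310×10^-4 + 5.985×10^-5 + 0.2064 + 0.001020 = 0.2076 K/W
Q = ΔT/ΣR = (311 K − 287.7 K)/0.2076 = 112 W

Q = 112 W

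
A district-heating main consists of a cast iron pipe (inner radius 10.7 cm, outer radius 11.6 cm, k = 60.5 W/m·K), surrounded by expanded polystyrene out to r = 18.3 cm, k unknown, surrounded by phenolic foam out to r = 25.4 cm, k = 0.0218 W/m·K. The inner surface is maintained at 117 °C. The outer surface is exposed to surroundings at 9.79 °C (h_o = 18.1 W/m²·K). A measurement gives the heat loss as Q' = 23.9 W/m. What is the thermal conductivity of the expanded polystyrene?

ΣR = ΔT/Q' = |117 − 9.79|/23.9 = 4.486 m·K/W
Known resistances:
  R'_cast iron = ln(0.116/0.107)/(2πk) = 0.08076/(2π·60.5) = 2.125×10^-4 m·K/W
  R'_phenolic foam = ln(0.254/0.183)/(2πk) = 0.3278/(2π·0.0218) = 2.394 m·K/W
  R'_conv,out = 1/(2πr h) = 1/(2π·0.254·18.1) = 0.03462 m·K/W
R_expanded polystyrene = ΣR − ΣR_known = 4.486 − 2.429 = 2.057 m·K/W
ln(r₂/r₁)/(2πk) = 2.057 ⇒ k = 0.4559/(2π·2.057) = 0.0353 W/m·K

k = 0.0353 W/m·K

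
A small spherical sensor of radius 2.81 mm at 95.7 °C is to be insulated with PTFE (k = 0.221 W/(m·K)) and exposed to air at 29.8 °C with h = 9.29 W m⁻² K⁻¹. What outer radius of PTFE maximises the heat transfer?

r_cr = 4.76 cm

For a sphere, r_cr = 2k_ins/h = 2·0.221/9.29 = 0.0476 m = 4.76 cm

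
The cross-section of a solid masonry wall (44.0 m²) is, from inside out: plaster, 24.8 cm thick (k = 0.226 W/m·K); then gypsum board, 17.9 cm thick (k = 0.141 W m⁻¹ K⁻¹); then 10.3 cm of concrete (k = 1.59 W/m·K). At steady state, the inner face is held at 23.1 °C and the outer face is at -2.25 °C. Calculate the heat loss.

Resistance network (inner→outer):
  R_plaster = L/(kA) = 0.248/(0.226·44.0) = 0.02494 K/W
  R_gypsum board = L/(kA) = 0.179/(0.141·44.0) = 0.02885 K/W
  R_concrete = L/(kA) = 0.103/(1.59·44.0) = 0.001472 K/W
ΣR = 0.02494 + 0.02885 + 0.001472 = 0.05526 K/W
Q = ΔT/ΣR = (23.1 °C − -2.25 °C)/0.05526 = 459 W

Q = 459 W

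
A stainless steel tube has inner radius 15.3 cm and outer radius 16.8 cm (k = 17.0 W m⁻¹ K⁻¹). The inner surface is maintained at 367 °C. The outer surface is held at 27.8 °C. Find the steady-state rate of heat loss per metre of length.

Q' = 387 kW/m

Q' = 2πk·ΔT/ln(r₂/r₁) = 2π × 17.0 × 339.2 / ln(0.168/0.153) = 3.87×10^5 W/m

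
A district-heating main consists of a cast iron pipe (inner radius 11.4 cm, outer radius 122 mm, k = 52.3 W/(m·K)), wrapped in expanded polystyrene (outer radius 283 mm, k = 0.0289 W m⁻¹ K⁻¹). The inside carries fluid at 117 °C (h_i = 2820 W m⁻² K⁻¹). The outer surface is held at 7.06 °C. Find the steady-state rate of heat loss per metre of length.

Q' = 23.7 W/m

Resistance network (inner→outer):
  R'_conv,in = 1/(2πr h) = 1/(2π·0.114·2820) = 4.951×10^-4 m·K/W
  R'_cast iron = ln(0.122/0.114)/(2πk) = 0.06782/(2π·52.3) = 2.064×10^-4 m·K/W
  R'_expanded polystyrene = ln(0.283/0.122)/(2πk) = 0.8414/(2π·0.0289) = 4.634 m·K/W
ΣR = 4.951×10^-4 + 2.064×10^-4 + 4.634 = 4.635 m·K/W
Q' = ΔT/ΣR = (117 °C − 7.06 °C)/4.635 = 23.7 W/m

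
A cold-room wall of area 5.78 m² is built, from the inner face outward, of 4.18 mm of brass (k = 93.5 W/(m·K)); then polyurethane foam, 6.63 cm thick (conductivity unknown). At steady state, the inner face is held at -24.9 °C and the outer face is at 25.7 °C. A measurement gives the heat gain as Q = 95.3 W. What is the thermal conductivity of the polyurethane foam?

ΣR = ΔT/Q = |-24.9 − 25.7|/95.3 = 0.5310 K/W
Known resistances:
  R_brass = L/(kA) = 0.00418/(93.5·5.78) = 7.735×10^-6 K/W
R_polyurethane foam = ΣR − ΣR_known = 0.5310 − 7.735×10^-6 = 0.5310 K/W
L/(kA) = 0.5310 ⇒ k = 0.0663/(0.5310·5.78) = 0.0216 W/m·K

k = 0.0216 W/m·K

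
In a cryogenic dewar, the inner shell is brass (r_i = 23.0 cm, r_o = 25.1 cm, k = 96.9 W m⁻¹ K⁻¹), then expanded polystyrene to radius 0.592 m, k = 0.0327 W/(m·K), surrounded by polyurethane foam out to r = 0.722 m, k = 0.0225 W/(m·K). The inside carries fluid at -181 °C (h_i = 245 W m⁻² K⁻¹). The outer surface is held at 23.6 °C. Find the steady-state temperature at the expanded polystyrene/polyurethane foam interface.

T = -9.4 °C

Treat each layer as a resistance in series:
  R_conv,in = 1/(4πr²h) = 1/(4π·0.230²·245) = 0.006140 K/W
  R_brass = (1/0.230 − 1/0.251)/(4πk) = 0.3638/(4π·96.9) = 2.987×10^-4 K/W
  R_expanded polystyrene = (1/0.251 − 1/0.592)/(4πk) = 2.295/(4π·0.0327) = 5.585 K/W
  R_polyurethane foam = (1/0.592 − 1/0.722)/(4πk) = 0.3041/(4π·0.0225) = 1.076 K/W
ΣR = 0.006140 + 2.987×10^-4 + 5.585 + 1.076 = 6.667 K/W
Q = ΔT/ΣR = (-181 °C − 23.6 °C)/6.667 = -30.69 W
From the inner boundary to the expanded polystyrene/polyurethane foam interface, ΣR_partial = 5.591 K/W.
T_interface = T_in − Q·ΣR_partial = -181 °C − (-30.69)(5.591) = -9.4 °C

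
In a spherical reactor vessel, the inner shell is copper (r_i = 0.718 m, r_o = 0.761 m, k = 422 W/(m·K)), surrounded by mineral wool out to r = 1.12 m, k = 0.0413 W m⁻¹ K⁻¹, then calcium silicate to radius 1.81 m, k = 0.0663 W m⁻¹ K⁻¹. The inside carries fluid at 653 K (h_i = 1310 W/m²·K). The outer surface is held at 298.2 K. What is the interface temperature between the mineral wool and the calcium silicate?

Series thermal resistances, inner to outer:
  R_conv,in = 1/(4πr²h) = 1/(4π·0.718²·1310) = 1.178×10^-4 K/W
  R_copper = (1/0.718 − 1/0.761)/(4πk) = 0.07870/(4π·422) = 1.484×10^-5 K/W
  R_mineral wool = (1/0.761 − 1/1.12)/(4πk) = 0.4212/(4π·0.0413) = 0.8116 K/W
  R_calcium silicate = (1/1.12 − 1/1.81)/(4πk) = 0.3404/(4π·0.0663) = 0.4085 K/W
ΣR = 1.178×10^-4 + 1.484×10^-5 + 0.8116 + 0.4085 = 1.220 K/W
Q = ΔT/ΣR = (653 K − 298.2 K)/1.220 = 290.8 W
From the inner boundary to the mineral wool/calcium silicate interface, ΣR_partial = 0.8117 K/W.
T_interface = T_in − Q·ΣR_partial = 653 K − (290.8)(0.8117) = 417 K

T = 417 K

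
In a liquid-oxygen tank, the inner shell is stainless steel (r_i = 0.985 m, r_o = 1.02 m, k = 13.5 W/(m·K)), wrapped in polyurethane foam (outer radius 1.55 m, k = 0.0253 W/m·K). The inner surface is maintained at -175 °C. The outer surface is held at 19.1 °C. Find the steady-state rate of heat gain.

Treat each layer as a resistance in series:
  R_stainless steel = (1/0.985 − 1/1.02)/(4πk) = 0.03484/(4π·13.5) = 2.053×10^-4 K/W
  R_polyurethane foam = (1/1.02 − 1/1.55)/(4πk) = 0.3352/(4π·0.0253) = 1.054 K/W
ΣR = 2.053×10^-4 + 1.054 = 1.054 K/W
Q = ΔT/ΣR = (-175 °C − 19.1 °C)/1.054 = -184 W
(Negative Q ⇒ heat flows inward; heat gain = 184 W.)

Q = 184 W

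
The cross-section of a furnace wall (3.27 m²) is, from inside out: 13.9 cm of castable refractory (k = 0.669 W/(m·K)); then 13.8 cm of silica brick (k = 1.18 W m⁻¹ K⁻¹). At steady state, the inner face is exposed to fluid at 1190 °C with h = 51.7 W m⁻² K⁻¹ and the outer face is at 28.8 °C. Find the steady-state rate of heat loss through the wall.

Q = 11.0 kW

Series thermal resistances, inner to outer:
  R_conv,in = 1/(hA) = 1/(51.7·3.27) = 0.005915 K/W
  R_castable refractory = L/(kA) = 0.139/(0.669·3.27) = 0.06354 K/W
  R_silica brick = L/(kA) = 0.138/(1.18·3.27) = 0.03576 K/W
ΣR = 0.005915 + 0.06354 + 0.03576 = 0.1052 K/W
Q = ΔT/ΣR = (1190 °C − 28.8 °C)/0.1052 = 11000 W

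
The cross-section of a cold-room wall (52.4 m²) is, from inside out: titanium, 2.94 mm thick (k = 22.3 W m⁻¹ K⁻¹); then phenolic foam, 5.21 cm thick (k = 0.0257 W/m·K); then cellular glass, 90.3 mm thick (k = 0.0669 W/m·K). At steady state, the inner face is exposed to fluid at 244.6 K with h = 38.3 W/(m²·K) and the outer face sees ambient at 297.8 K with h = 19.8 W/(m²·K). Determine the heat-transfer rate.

Series thermal resistances, inner to outer:
  R_conv,in = 1/(hA) = 1/(38.3·52.4) = 4.983×10^-4 K/W
  R_titanium = L/(kA) = 0.00294/(22.3·52.4) = 2.516×10^-6 K/W
  R_phenolic foam = L/(kA) = 0.0521/(0.0257·52.4) = 0.03869 K/W
  R_cellular glass = L/(kA) = 0.0903/(0.0669·52.4) = 0.02576 K/W
  R_conv,out = 1/(hA) = 1/(19.8·52.4) = 9.638×10^-4 K/W
ΣR = 4.983×10^-4 + 2.516×10^-6 + 0.03869 + 0.02576 + 9.638×10^-4 = 0.06591 K/W
Q = ΔT/ΣR = (244.6 K − 297.8 K)/0.06591 = -807 W
(Negative Q ⇒ heat flows inward; heat gain = 807 W.)

Q = 807 W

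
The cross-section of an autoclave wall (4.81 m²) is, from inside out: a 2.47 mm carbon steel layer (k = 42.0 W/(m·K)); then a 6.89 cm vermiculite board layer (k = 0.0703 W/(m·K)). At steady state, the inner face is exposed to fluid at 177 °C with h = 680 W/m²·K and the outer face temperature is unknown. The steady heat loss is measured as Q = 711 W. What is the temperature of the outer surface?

Series resistances:
  R_conv,in = 1/(hA) = 1/(680·4.81) = 3.057×10^-4 K/W
  R_carbon steel = L/(kA) = 0.00247/(42.0·4.81) = 1.223×10^-5 K/W
  R_vermiculite board = L/(kA) = 0.0689/(0.0703·4.81) = 0.2038 K/W
ΣR = 0.2041 K/W
ΔT = Q·ΣR = 711 × 0.2041 = 145.1 K
Heat flows outward, so T_out = T_in − ΔT = 177 − 145.1 = 31.9 °C

T_out = 31.9 °C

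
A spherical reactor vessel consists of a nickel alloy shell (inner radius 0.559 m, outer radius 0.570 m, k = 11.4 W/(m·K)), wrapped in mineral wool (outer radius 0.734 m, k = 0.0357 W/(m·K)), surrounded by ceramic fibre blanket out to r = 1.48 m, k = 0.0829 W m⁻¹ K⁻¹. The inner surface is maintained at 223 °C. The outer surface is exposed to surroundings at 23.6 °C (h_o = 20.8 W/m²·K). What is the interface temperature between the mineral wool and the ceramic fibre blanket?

Resistance network (inner→outer):
  R_nickel alloy = (1/0.559 − 1/0.570)/(4πk) = 0.03452/(4π·11.4) = 2.410×10^-4 K/W
  R_mineral wool = (1/0.570 − 1/0.734)/(4πk) = 0.3920/(4π·0.0357) = 0.8738 K/W
  R_ceramic fibre blanket = (1/0.734 − 1/1.48)/(4πk) = 0.6867/(4π·0.0829) = 0.6592 K/W
  R_conv,out = 1/(4πr²h) = 1/(4π·1.48²·20.8) = 0.001747 K/W
ΣR = 2.410×10^-4 + 0.8738 + 0.6592 + 0.001747 = 1.535 K/W
Q = ΔT/ΣR = (223 °C − 23.6 °C)/1.535 = 129.9 W
From the inner boundary to the mineral wool/ceramic fibre blanket interface, ΣR_partial = 0.8740 K/W.
T_interface = T_in − Q·ΣR_partial = 223 °C − (129.9)(0.8740) = 109 °C

T = 109 °C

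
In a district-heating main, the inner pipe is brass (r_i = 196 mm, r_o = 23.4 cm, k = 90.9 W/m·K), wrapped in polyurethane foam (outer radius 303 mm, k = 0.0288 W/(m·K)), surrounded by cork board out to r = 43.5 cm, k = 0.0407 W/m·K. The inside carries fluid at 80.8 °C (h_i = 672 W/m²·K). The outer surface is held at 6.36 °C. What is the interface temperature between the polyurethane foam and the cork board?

T = 43.4 °C

Series thermal resistances, inner to outer:
  R'_conv,in = 1/(2πr h) = 1/(2π·0.196·672) = 0.001208 m·K/W
  R'_brass = ln(0.234/0.196)/(2πk) = 0.1772/(2π·90.9) = 3.103×10^-4 m·K/W
  R'_polyurethane foam = ln(0.303/0.234)/(2πk) = 0.2584/(2π·0.0288) = 1.428 m·K/W
  R'_cork board = ln(0.435/0.303)/(2πk) = 0.3616/(2π·0.0407) = 1.414 m·K/W
ΣR = 0.001208 + 3.103×10^-4 + 1.428 + 1.414 = 2.844 m·K/W
Q' = ΔT/ΣR = (80.8 °C − 6.36 °C)/2.844 = 26.17 W/m
From the inner boundary to the polyurethane foam/cork board interface, ΣR_partial = 1.430 m·K/W.
T_interface = T_in − Q'·ΣR_partial = 80.8 °C − (26.17)(1.430) = 43.4 °C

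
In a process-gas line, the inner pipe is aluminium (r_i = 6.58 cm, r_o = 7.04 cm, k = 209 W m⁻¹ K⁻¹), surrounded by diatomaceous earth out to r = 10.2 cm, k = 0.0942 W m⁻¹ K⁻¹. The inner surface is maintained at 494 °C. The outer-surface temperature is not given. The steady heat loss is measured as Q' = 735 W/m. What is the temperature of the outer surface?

Sum the resistances:
  R'_aluminium = ln(0.0704/0.0658)/(2πk) = 0.06757/(2π·209) = 5.146×10^-5 m·K/W
  R'_diatomaceous earth = ln(0.102/0.0704)/(2πk) = 0.3708/(2π·0.0942) = 0.6264 m·K/W
ΣR = 0.6265 m·K/W
ΔT = Q'·ΣR = 735 × 0.6265 = 460.5 K
Heat flows outward, so T_out = T_in − ΔT = 494 − 460.5 = 33.5 °C

T_out = 33.5 °C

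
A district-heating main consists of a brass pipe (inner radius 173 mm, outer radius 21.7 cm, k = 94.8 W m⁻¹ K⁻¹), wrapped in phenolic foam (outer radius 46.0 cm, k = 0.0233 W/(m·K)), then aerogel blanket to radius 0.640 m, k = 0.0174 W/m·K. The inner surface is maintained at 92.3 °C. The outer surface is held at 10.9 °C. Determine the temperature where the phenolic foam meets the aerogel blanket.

T = 41.1 °C

Resistance network (inner→outer):
  R'_brass = ln(0.217/0.173)/(2πk) = 0.2266/(2π·94.8) = 3.804×10^-4 m·K/W
  R'_phenolic foam = ln(0.460/0.217)/(2πk) = 0.7513/(2π·0.0233) = 5.132 m·K/W
  R'_aerogel blanket = ln(0.640/0.460)/(2πk) = 0.3302/(2π·0.0174) = 3.021 m·K/W
ΣR = 3.804×10^-4 + 5.132 + 3.021 = 8.153 m·K/W
Q' = ΔT/ΣR = (92.3 °C − 10.9 °C)/8.153 = 9.984 W/m
From the inner boundary to the phenolic foam/aerogel blanket interface, ΣR_partial = 5.132 m·K/W.
T_interface = T_in − Q'·ΣR_partial = 92.3 °C − (9.984)(5.132) = 41.1 °C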